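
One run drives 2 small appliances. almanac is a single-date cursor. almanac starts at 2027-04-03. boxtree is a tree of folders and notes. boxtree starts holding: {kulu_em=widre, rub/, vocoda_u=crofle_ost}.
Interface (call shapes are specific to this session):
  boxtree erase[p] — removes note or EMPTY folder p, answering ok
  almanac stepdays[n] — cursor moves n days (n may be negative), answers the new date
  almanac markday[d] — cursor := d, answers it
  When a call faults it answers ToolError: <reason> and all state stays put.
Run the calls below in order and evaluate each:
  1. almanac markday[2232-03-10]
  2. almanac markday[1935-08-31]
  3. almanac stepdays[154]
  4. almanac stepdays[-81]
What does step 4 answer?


% almanac markday(2232-03-10) -> 2232-03-10
% almanac markday(1935-08-31) -> 1935-08-31
% almanac stepdays(154) -> 1936-02-01
% almanac stepdays(-81) -> 1935-11-12

Answer: 1935-11-12


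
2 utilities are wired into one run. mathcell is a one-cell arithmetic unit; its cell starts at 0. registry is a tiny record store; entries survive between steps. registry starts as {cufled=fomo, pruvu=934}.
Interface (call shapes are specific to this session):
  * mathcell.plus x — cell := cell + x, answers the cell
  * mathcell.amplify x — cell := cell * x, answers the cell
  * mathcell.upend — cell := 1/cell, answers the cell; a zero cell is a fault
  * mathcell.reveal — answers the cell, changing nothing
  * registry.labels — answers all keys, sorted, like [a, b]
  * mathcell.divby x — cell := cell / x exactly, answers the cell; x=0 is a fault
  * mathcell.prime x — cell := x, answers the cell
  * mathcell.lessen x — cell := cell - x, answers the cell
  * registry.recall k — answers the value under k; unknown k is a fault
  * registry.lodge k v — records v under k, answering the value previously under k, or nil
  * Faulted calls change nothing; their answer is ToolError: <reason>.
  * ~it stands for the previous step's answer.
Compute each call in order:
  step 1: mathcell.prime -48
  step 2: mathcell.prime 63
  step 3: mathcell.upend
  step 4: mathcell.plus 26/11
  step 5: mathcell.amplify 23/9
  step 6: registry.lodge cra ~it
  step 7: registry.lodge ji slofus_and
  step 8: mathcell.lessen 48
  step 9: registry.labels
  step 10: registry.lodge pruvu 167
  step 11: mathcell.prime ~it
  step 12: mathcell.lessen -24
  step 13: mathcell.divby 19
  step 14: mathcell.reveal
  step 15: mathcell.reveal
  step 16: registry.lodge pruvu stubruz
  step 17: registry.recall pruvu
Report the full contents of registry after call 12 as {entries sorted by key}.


Invoking mathcell.prime(x='-48'), and get -48.
Now I run mathcell.prime(x='63'), which returns 63.
Invoking mathcell.upend(), which returns 1/63.
I try mathcell.plus(x='26/11'), and see 1649/693.
Then mathcell.amplify(x='23/9'), and observe 37927/6237.
Using registry.lodge(k='cra', v='~it'), → nil.
Next I call registry.lodge(k='ji', v='slofus_and'), and get nil.
Invoking mathcell.lessen(x='48'), — result: -261449/6237.
Calling registry.labels(), — result: [cra, cufled, ji, pruvu].
Using registry.lodge(k='pruvu', v='167'): 934.
I run mathcell.prime(x='~it'), and get 934.
Invoking mathcell.lessen(x='-24'), giving 958.
I use mathcell.divby(x='19'), yielding 958/19.
Invoking mathcell.reveal, and observe 958/19.
Invoking mathcell.reveal(), which returns 958/19.
I call registry.lodge(k='pruvu', v='stubruz'), — result: 167.
I try registry.recall(k='pruvu'), and observe stubruz.

Answer: {cra=37927/6237, cufled=fomo, ji=slofus_and, pruvu=167}


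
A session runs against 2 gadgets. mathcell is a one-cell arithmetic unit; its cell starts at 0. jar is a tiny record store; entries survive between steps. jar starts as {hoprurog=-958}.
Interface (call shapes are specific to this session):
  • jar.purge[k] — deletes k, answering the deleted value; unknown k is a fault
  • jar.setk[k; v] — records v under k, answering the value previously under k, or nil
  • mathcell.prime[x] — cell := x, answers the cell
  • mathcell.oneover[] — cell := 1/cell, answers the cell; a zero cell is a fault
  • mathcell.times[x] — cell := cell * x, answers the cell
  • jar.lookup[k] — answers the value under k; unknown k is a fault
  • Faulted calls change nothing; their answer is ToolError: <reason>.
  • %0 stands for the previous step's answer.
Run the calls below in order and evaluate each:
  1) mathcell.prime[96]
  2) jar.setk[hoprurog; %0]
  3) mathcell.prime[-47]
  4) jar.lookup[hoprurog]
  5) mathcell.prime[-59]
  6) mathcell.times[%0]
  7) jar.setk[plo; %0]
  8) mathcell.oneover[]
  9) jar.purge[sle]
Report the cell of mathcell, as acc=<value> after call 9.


Answer: acc=1/3481

Derivation:
// 1. prime(x: 96) -> 96
// 2. setk(k: hoprurog, v: %0) -> -958
// 3. prime(x: -47) -> -47
// 4. lookup(k: hoprurog) -> 96
// 5. prime(x: -59) -> -59
// 6. times(x: %0) -> 3481
// 7. setk(k: plo, v: %0) -> nil
// 8. oneover() -> 1/3481
// 9. purge(k: sle) -> ToolError: no such key sle


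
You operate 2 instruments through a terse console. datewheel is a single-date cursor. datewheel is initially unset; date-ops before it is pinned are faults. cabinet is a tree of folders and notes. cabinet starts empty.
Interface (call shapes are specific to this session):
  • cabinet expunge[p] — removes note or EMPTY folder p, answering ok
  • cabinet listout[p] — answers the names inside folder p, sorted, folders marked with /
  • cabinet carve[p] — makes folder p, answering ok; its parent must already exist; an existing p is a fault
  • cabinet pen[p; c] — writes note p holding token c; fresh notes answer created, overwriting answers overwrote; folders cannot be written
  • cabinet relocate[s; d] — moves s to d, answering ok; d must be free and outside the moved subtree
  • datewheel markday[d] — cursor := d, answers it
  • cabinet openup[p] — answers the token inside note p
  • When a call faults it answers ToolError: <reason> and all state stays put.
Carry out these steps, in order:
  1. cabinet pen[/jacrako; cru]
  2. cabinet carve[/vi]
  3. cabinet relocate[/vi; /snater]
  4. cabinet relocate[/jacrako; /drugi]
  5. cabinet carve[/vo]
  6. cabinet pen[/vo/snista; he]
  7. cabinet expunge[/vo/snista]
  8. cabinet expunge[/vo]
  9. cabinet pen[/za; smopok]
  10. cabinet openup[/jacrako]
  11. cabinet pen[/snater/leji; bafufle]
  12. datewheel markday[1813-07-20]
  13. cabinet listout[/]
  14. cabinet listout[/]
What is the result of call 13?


Answer: [drugi, snater/, za]

Derivation:
Act: cabinet pen[p→/jacrako; c→cru]
Obs: created
Act: cabinet carve[p→/vi]
Obs: ok
Act: cabinet relocate[s→/vi; d→/snater]
Obs: ok
Act: cabinet relocate[s→/jacrako; d→/drugi]
Obs: ok
Act: cabinet carve[p→/vo]
Obs: ok
Act: cabinet pen[p→/vo/snista; c→he]
Obs: created
Act: cabinet expunge[p→/vo/snista]
Obs: ok
Act: cabinet expunge[p→/vo]
Obs: ok
Act: cabinet pen[p→/za; c→smopok]
Obs: created
Act: cabinet openup[p→/jacrako]
Obs: ToolError: not found
Act: cabinet pen[p→/snater/leji; c→bafufle]
Obs: created
Act: datewheel markday[d→1813-07-20]
Obs: 1813-07-20
Act: cabinet listout[p→/]
Obs: [drugi, snater/, za]
Act: cabinet listout[p→/]
Obs: [drugi, snater/, za]


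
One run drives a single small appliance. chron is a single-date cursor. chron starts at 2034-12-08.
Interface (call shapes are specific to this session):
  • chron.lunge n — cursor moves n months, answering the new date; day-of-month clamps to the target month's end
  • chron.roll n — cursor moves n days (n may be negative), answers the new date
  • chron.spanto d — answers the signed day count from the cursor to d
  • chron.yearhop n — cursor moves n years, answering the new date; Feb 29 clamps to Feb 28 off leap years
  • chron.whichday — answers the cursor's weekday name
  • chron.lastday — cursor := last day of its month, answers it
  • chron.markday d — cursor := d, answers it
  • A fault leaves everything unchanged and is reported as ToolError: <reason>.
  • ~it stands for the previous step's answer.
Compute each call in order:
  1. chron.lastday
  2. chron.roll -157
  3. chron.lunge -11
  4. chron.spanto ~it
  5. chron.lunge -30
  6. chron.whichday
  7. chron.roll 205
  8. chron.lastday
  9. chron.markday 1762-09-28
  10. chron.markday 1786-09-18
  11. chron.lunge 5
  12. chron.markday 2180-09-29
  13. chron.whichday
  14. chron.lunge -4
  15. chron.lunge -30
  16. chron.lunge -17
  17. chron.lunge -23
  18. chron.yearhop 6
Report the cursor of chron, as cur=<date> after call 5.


I invoke chron.lastday, yielding 2034-12-31.
Now I run chron.roll passing -157, yielding 2034-07-27.
Now I run chron.lunge passing -11, → 2033-08-27.
Invoking chron.spanto passing ~it, — result: 0.
Calling chron.lunge passing -30, and see 2031-02-27.
Then chron.whichday, → Thursday.
I use chron.roll passing 205, — result: 2031-09-20.
I call chron.lastday, yielding 2031-09-30.
Now I run chron.markday passing 1762-09-28, which returns 1762-09-28.
Now I run chron.markday passing 1786-09-18, and see 1786-09-18.
I call chron.lunge passing 5, and observe 1787-02-18.
I run chron.markday passing 2180-09-29, giving 2180-09-29.
Now I run chron.whichday(), giving Friday.
I try chron.lunge passing -4, → 2180-05-29.
Now I run chron.lunge passing -30, and see 2177-11-29.
I invoke chron.lunge passing -17, → 2176-06-29.
Then chron.lunge passing -23, and see 2174-07-29.
I try chron.yearhop passing 6, and get 2180-07-29.

Answer: cur=2031-02-27


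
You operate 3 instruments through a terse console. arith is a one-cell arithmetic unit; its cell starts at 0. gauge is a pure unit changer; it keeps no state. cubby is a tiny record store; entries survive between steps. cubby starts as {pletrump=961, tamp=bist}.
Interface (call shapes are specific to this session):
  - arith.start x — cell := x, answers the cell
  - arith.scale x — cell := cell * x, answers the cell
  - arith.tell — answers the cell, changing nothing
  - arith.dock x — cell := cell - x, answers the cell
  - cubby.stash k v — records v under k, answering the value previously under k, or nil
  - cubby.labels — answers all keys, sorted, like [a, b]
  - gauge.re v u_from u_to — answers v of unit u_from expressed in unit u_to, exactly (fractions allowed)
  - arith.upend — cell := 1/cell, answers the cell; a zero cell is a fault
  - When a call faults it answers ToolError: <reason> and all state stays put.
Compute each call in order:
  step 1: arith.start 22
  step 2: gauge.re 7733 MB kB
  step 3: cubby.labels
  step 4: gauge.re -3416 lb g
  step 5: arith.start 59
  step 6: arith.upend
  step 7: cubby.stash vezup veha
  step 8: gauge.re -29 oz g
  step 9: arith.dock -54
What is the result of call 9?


Answer: 3187/59

Derivation:
>> arith.start(x: 22)
<< 22
>> gauge.re(v: 7733, u_from: MB, u_to: kB)
<< 7733000
>> cubby.labels()
<< [pletrump, tamp]
>> gauge.re(v: -3416, u_from: lb, u_to: g)
<< -19368394199/12500
>> arith.start(x: 59)
<< 59
>> arith.upend()
<< 1/59
>> cubby.stash(k: vezup, v: veha)
<< nil
>> gauge.re(v: -29, u_from: oz, u_to: g)
<< -1315417873/1600000
>> arith.dock(x: -54)
<< 3187/59


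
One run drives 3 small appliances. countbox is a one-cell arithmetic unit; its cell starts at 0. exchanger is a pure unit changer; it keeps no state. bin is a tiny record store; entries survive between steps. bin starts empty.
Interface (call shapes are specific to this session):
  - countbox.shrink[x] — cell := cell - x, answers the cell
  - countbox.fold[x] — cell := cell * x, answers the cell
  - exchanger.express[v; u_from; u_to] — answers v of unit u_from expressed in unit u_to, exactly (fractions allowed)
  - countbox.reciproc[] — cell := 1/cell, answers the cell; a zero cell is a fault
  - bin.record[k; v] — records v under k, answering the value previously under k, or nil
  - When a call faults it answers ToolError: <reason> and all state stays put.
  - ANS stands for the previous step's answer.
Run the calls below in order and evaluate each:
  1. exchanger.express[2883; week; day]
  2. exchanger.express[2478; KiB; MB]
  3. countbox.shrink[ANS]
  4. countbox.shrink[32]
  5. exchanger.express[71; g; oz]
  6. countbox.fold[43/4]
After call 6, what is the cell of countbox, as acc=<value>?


Answer: acc=-5801216/15625

Derivation:
·→ exchanger.express(v='2883', u_from='week', u_to='day')
·← 20181
·→ exchanger.express(v='2478', u_from='KiB', u_to='MB')
·← 39648/15625
·→ countbox.shrink(x='ANS')
·← -39648/15625
·→ countbox.shrink(x='32')
·← -539648/15625
·→ exchanger.express(v='71', u_from='g', u_to='oz')
·← 113600000/45359237
·→ countbox.fold(x='43/4')
·← -5801216/15625


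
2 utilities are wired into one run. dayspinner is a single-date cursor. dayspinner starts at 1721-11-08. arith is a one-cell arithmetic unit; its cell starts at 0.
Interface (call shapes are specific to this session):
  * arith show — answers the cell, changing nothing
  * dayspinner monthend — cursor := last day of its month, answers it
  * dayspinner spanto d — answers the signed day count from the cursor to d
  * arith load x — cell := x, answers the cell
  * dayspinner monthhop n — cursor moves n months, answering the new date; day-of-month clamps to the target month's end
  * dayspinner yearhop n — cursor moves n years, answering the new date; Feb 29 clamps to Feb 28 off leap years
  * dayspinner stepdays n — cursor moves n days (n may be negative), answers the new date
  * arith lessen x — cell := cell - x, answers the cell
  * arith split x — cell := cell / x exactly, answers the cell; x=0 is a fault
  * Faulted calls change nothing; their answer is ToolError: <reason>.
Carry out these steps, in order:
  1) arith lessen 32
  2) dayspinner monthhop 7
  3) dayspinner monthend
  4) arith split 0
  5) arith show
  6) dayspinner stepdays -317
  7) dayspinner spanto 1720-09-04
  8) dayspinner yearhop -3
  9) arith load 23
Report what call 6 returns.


Answer: 1721-08-17

Derivation:
CALL arith lessen[x='32']
RET  -32
CALL dayspinner monthhop[n='7']
RET  1722-06-08
CALL dayspinner monthend[]
RET  1722-06-30
CALL arith split[x='0']
RET  ToolError: division by zero
CALL arith show[]
RET  -32
CALL dayspinner stepdays[n='-317']
RET  1721-08-17
CALL dayspinner spanto[d='1720-09-04']
RET  -347
CALL dayspinner yearhop[n='-3']
RET  1718-08-17
CALL arith load[x='23']
RET  23


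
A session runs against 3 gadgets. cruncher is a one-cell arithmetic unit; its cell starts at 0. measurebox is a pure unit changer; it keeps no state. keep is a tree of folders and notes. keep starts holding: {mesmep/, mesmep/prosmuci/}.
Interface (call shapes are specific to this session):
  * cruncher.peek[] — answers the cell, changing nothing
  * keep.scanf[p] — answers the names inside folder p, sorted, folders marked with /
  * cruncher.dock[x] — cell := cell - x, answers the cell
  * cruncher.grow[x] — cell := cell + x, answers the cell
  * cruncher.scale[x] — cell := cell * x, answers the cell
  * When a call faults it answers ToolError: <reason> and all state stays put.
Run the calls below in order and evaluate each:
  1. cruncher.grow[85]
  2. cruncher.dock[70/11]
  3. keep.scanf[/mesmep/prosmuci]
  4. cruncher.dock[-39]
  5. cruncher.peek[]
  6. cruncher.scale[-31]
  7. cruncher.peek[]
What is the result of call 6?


Answer: -40114/11

Derivation:
-- cruncher.grow(x='85') : 85
-- cruncher.dock(x='70/11') : 865/11
-- keep.scanf(p='/mesmep/prosmuci') : []
-- cruncher.dock(x='-39') : 1294/11
-- cruncher.peek() : 1294/11
-- cruncher.scale(x='-31') : -40114/11
-- cruncher.peek() : -40114/11


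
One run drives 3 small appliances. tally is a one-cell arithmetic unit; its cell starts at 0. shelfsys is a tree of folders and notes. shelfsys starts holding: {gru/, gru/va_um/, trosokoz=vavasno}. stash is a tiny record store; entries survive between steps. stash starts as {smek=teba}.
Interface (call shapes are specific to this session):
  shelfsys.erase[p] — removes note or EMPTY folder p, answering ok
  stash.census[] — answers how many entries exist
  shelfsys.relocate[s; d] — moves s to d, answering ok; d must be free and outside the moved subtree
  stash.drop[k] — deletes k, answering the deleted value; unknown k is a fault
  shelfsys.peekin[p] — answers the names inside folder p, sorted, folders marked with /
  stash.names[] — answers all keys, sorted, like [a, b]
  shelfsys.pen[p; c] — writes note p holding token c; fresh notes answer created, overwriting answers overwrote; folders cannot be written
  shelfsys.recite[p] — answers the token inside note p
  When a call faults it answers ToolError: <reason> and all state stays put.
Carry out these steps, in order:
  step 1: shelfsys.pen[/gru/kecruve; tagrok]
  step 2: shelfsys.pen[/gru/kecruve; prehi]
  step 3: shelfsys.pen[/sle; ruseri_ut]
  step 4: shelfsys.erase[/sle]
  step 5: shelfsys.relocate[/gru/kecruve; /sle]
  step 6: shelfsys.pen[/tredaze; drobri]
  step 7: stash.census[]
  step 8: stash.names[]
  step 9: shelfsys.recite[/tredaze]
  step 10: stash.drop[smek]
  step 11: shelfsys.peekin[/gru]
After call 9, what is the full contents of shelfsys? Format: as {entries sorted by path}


Using shelfsys.pen using p='/gru/kecruve', c='tagrok': created.
I run shelfsys.pen using p='/gru/kecruve', c='prehi', giving overwrote.
Using shelfsys.pen using p='/sle', c='ruseri_ut', yielding created.
Invoking shelfsys.erase using p='/sle', yielding ok.
I try shelfsys.relocate using s='/gru/kecruve', d='/sle', — result: ok.
Then shelfsys.pen using p='/tredaze', c='drobri', and observe created.
Next I call stash.census, and see 1.
I try stash.names, and get [smek].
I call shelfsys.recite using p='/tredaze', and get drobri.
I call stash.drop using k='smek', and get teba.
Now I run shelfsys.peekin using p='/gru', and see [va_um/].

Answer: {gru/, gru/va_um/, sle=prehi, tredaze=drobri, trosokoz=vavasno}


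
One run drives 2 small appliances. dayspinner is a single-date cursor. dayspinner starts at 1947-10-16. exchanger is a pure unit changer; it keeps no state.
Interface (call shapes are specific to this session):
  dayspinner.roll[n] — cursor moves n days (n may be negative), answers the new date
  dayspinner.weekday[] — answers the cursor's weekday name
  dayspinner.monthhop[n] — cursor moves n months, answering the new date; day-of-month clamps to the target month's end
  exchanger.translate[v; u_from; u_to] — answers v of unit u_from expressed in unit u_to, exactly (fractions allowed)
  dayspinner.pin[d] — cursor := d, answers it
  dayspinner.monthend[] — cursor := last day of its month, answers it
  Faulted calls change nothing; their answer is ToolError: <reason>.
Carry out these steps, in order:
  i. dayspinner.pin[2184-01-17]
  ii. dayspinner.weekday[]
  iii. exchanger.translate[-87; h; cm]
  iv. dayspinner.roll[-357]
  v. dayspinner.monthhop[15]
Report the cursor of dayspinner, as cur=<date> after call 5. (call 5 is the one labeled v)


I call dayspinner.pin using d=2184-01-17, and see 2184-01-17.
I call dayspinner.weekday(), → Saturday.
I run exchanger.translate using v=-87, u_from=h, u_to=cm, and observe ToolError: incompatible units.
I invoke dayspinner.roll using n=-357, and observe 2183-01-25.
I call dayspinner.monthhop using n=15: 2184-04-25.

Answer: cur=2184-04-25


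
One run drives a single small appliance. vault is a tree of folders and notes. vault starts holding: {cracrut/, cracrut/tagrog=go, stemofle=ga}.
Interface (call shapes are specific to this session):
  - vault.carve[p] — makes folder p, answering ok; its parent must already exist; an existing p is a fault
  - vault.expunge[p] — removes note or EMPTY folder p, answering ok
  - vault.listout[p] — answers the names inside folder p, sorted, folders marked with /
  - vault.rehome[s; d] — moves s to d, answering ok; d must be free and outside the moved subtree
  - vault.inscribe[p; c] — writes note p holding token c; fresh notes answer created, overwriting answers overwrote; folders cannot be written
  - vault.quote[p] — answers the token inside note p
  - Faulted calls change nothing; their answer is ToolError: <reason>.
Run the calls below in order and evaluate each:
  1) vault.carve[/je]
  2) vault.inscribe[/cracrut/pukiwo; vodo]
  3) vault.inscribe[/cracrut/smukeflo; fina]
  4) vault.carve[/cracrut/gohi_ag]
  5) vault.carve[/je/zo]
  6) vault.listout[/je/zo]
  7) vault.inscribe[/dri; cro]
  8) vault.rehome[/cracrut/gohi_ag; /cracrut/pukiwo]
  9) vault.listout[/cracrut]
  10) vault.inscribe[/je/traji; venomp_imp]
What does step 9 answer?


;; vault.carve(p→/je) : ok
;; vault.inscribe(p→/cracrut/pukiwo, c→vodo) : created
;; vault.inscribe(p→/cracrut/smukeflo, c→fina) : created
;; vault.carve(p→/cracrut/gohi_ag) : ok
;; vault.carve(p→/je/zo) : ok
;; vault.listout(p→/je/zo) : []
;; vault.inscribe(p→/dri, c→cro) : created
;; vault.rehome(s→/cracrut/gohi_ag, d→/cracrut/pukiwo) : ToolError: exists
;; vault.listout(p→/cracrut) : [gohi_ag/, pukiwo, smukeflo, tagrog]
;; vault.inscribe(p→/je/traji, c→venomp_imp) : created

Answer: [gohi_ag/, pukiwo, smukeflo, tagrog]


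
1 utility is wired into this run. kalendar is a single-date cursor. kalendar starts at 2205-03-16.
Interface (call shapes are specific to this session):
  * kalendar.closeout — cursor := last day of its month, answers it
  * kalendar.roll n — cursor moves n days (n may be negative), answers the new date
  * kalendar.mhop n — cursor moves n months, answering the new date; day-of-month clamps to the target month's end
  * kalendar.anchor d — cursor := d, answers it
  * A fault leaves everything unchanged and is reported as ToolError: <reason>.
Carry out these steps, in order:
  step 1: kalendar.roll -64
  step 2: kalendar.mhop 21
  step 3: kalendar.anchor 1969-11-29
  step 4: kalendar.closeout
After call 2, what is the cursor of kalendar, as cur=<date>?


Answer: cur=2206-10-11

Derivation:
Next I call kalendar.roll on n→-64, → 2205-01-11.
Now I run kalendar.mhop on n→21, and observe 2206-10-11.
I use kalendar.anchor on d→1969-11-29, → 1969-11-29.
Calling kalendar.closeout, → 1969-11-30.


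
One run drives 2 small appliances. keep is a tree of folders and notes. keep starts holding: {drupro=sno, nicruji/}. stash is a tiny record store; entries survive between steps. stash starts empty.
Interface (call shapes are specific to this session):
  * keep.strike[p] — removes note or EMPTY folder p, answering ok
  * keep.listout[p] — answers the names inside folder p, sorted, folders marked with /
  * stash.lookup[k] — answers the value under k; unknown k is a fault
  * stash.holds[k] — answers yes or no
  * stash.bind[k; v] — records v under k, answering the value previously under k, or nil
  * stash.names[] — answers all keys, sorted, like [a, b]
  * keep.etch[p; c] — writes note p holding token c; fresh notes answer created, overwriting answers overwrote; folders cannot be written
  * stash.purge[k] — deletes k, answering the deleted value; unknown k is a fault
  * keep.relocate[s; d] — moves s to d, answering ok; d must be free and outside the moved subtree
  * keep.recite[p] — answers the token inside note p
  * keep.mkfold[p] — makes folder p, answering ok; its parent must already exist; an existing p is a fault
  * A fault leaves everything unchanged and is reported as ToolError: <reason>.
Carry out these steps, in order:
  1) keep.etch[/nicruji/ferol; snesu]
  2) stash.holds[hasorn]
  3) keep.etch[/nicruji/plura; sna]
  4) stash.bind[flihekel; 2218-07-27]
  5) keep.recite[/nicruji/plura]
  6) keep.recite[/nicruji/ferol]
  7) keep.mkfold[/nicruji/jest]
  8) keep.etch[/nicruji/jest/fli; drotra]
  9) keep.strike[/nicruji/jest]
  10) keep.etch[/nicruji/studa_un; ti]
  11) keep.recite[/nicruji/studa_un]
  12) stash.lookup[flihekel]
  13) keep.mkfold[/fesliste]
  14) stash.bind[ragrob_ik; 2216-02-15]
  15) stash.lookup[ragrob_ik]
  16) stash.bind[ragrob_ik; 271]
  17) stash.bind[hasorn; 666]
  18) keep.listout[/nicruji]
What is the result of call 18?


Answer: [ferol, jest/, plura, studa_un]

Derivation:
I call etch with /nicruji/ferol, snesu, yielding created.
I invoke holds with hasorn, — result: no.
Next I call etch with /nicruji/plura, sna, and get created.
I run bind with flihekel, 2218-07-27, — result: nil.
Now I run recite with /nicruji/plura, giving sna.
Using recite with /nicruji/ferol, giving snesu.
Calling mkfold with /nicruji/jest, and observe ok.
I run etch with /nicruji/jest/fli, drotra: created.
I invoke strike with /nicruji/jest, → ToolError: not empty.
I run etch with /nicruji/studa_un, ti, and see created.
I run recite with /nicruji/studa_un, — result: ti.
I run lookup with flihekel, yielding 2218-07-27.
I use mkfold with /fesliste, — result: ok.
I try bind with ragrob_ik, 2216-02-15, → nil.
I run lookup with ragrob_ik, and get 2216-02-15.
I try bind with ragrob_ik, 271: 2216-02-15.
Using bind with hasorn, 666, yielding nil.
Using listout with /nicruji, — result: [ferol, jest/, plura, studa_un].


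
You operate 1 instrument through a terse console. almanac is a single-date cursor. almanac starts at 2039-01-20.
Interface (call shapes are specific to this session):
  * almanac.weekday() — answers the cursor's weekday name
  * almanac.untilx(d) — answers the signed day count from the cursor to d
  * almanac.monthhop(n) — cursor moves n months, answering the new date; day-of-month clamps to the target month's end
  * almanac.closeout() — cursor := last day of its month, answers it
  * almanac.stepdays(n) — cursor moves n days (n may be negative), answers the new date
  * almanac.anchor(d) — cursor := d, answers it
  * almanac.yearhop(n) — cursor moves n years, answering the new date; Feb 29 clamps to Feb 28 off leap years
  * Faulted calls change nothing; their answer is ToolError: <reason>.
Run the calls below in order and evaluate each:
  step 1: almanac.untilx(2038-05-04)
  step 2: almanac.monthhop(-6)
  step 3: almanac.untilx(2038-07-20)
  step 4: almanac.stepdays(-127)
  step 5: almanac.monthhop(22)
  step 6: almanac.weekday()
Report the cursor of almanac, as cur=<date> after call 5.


Answer: cur=2040-01-15

Derivation:
// 1. almanac.untilx(d=2038-05-04) : -261
// 2. almanac.monthhop(n=-6) : 2038-07-20
// 3. almanac.untilx(d=2038-07-20) : 0
// 4. almanac.stepdays(n=-127) : 2038-03-15
// 5. almanac.monthhop(n=22) : 2040-01-15
// 6. almanac.weekday() : Sunday


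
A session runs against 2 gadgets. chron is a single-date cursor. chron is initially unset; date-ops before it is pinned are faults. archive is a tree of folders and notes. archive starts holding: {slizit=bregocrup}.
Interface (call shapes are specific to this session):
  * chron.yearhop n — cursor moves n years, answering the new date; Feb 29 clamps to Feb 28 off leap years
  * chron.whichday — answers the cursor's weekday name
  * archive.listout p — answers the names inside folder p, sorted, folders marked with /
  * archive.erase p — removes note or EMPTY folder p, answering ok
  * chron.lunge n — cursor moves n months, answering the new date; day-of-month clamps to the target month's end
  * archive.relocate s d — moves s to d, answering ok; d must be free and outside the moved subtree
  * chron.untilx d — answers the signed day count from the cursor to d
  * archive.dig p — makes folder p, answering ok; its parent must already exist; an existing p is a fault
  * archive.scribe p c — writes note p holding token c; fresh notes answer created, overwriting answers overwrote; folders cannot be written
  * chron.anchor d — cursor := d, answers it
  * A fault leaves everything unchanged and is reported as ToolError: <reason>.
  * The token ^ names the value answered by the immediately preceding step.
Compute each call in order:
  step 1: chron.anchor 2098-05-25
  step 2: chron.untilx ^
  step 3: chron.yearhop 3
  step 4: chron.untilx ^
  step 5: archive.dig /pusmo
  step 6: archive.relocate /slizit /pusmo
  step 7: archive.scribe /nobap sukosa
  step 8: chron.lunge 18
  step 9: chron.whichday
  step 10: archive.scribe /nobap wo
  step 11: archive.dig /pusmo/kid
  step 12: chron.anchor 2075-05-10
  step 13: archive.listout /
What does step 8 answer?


Answer: 2102-11-25

Derivation:
→ chron.anchor(2098-05-25)
← 2098-05-25
→ chron.untilx(^)
← 0
→ chron.yearhop(3)
← 2101-05-25
→ chron.untilx(^)
← 0
→ archive.dig(/pusmo)
← ok
→ archive.relocate(/slizit, /pusmo)
← ToolError: exists
→ archive.scribe(/nobap, sukosa)
← created
→ chron.lunge(18)
← 2102-11-25
→ chron.whichday()
← Saturday
→ archive.scribe(/nobap, wo)
← overwrote
→ archive.dig(/pusmo/kid)
← ok
→ chron.anchor(2075-05-10)
← 2075-05-10
→ archive.listout(/)
← [nobap, pusmo/, slizit]


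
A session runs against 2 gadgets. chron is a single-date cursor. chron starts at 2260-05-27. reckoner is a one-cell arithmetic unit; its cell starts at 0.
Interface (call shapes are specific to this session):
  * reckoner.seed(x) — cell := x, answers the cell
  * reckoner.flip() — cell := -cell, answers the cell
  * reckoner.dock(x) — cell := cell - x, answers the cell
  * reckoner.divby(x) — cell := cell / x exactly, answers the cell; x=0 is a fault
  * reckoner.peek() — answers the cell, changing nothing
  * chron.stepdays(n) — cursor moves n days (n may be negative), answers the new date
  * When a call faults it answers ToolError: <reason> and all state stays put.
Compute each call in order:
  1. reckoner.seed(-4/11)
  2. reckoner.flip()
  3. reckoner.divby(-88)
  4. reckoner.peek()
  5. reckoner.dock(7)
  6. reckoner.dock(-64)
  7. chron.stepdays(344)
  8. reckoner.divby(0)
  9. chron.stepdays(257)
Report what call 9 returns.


-- seed(x: -4/11) == -4/11
-- flip() == 4/11
-- divby(x: -88) == -1/242
-- peek() == -1/242
-- dock(x: 7) == -1695/242
-- dock(x: -64) == 13793/242
-- stepdays(n: 344) == 2261-05-06
-- divby(x: 0) == ToolError: division by zero
-- stepdays(n: 257) == 2262-01-18

Answer: 2262-01-18


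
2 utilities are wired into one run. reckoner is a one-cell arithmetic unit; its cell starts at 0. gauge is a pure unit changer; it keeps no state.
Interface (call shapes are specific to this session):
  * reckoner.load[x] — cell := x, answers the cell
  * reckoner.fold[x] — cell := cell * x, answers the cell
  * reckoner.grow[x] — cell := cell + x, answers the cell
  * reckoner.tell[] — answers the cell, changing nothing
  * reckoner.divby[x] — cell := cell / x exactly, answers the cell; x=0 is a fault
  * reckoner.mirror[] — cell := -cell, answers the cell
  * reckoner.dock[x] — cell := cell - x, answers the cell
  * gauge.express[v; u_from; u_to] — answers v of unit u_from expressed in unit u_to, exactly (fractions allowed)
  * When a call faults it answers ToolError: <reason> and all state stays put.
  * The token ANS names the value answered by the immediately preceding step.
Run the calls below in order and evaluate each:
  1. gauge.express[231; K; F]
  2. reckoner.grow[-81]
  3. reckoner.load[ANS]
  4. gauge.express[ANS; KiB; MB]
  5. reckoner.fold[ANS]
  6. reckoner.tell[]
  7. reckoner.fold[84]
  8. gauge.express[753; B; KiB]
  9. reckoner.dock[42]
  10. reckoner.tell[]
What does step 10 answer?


-> gauge.express(v=231, u_from=K, u_to=F)
<- -4387/100
-> reckoner.grow(x=-81)
<- -81
-> reckoner.load(x=ANS)
<- -81
-> gauge.express(v=ANS, u_from=KiB, u_to=MB)
<- -1296/15625
-> reckoner.fold(x=ANS)
<- 104976/15625
-> reckoner.tell()
<- 104976/15625
-> reckoner.fold(x=84)
<- 8817984/15625
-> gauge.express(v=753, u_from=B, u_to=KiB)
<- 753/1024
-> reckoner.dock(x=42)
<- 8161734/15625
-> reckoner.tell()
<- 8161734/15625

Answer: 8161734/15625


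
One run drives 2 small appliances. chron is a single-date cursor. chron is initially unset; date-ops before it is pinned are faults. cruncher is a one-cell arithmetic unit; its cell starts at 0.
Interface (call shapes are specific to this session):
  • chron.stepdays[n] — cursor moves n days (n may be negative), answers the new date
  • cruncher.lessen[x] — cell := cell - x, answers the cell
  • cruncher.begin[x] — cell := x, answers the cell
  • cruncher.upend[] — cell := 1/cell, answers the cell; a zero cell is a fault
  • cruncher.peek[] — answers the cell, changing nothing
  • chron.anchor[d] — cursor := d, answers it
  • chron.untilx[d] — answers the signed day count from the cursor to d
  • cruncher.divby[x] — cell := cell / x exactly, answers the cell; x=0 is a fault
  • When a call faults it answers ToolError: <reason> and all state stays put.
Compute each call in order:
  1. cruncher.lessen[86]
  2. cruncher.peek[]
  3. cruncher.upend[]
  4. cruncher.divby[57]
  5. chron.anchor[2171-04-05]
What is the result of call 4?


Answer: -1/4902

Derivation:
==> cruncher.lessen(x→86)
<== -86
==> cruncher.peek()
<== -86
==> cruncher.upend()
<== -1/86
==> cruncher.divby(x→57)
<== -1/4902
==> chron.anchor(d→2171-04-05)
<== 2171-04-05


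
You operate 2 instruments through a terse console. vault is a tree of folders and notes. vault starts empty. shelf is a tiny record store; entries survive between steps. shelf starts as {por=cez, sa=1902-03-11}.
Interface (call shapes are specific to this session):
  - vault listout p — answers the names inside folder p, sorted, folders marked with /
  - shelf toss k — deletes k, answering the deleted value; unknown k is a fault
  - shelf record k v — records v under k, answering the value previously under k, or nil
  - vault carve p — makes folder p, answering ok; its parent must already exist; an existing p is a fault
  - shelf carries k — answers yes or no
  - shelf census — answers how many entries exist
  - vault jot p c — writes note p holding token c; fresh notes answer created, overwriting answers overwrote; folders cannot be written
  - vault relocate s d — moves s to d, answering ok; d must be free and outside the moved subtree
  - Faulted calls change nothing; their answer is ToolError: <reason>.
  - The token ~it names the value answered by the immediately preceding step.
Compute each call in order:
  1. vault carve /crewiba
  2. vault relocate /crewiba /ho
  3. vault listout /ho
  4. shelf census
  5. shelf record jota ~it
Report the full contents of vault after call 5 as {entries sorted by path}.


Answer: {ho/}

Derivation:
·→ vault carve(p→/crewiba)
·← ok
·→ vault relocate(s→/crewiba, d→/ho)
·← ok
·→ vault listout(p→/ho)
·← []
·→ shelf census()
·← 2
·→ shelf record(k→jota, v→~it)
·← nil


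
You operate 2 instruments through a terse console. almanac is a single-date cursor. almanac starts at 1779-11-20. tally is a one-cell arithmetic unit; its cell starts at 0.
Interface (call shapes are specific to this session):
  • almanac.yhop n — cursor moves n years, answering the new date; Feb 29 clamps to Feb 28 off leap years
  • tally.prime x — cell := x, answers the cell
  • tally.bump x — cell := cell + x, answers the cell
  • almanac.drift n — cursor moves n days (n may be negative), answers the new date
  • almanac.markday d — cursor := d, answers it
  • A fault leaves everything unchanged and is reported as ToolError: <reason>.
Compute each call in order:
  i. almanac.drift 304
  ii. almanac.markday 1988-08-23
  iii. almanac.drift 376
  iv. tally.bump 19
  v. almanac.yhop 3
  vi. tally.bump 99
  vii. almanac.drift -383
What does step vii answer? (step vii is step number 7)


Answer: 1991-08-17

Derivation:
→ almanac.drift(n='304')
← 1780-09-19
→ almanac.markday(d='1988-08-23')
← 1988-08-23
→ almanac.drift(n='376')
← 1989-09-03
→ tally.bump(x='19')
← 19
→ almanac.yhop(n='3')
← 1992-09-03
→ tally.bump(x='99')
← 118
→ almanac.drift(n='-383')
← 1991-08-17


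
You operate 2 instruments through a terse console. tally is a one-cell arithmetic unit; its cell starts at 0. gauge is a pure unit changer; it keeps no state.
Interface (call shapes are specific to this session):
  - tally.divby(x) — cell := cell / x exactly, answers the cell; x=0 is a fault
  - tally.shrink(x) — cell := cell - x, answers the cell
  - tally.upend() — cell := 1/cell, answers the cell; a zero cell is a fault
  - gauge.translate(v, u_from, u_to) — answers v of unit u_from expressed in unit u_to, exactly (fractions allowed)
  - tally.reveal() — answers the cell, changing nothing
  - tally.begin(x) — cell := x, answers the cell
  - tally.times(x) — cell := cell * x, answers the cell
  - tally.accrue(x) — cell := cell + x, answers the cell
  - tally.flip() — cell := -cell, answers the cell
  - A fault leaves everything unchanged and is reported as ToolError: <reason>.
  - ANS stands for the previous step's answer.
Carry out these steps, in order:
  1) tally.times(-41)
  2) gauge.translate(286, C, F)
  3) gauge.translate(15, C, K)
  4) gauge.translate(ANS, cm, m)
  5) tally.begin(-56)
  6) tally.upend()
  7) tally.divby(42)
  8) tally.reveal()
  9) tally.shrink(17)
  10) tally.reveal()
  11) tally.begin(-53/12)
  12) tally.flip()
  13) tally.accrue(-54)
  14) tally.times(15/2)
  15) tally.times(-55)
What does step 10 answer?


Answer: -39985/2352

Derivation:
Do: tally.times[x=-41]
See: 0
Do: gauge.translate[v=286; u_from=C; u_to=F]
See: 2734/5
Do: gauge.translate[v=15; u_from=C; u_to=K]
See: 5763/20
Do: gauge.translate[v=ANS; u_from=cm; u_to=m]
See: 5763/2000
Do: tally.begin[x=-56]
See: -56
Do: tally.upend[]
See: -1/56
Do: tally.divby[x=42]
See: -1/2352
Do: tally.reveal[]
See: -1/2352
Do: tally.shrink[x=17]
See: -39985/2352
Do: tally.reveal[]
See: -39985/2352
Do: tally.begin[x=-53/12]
See: -53/12
Do: tally.flip[]
See: 53/12
Do: tally.accrue[x=-54]
See: -595/12
Do: tally.times[x=15/2]
See: -2975/8
Do: tally.times[x=-55]
See: 163625/8


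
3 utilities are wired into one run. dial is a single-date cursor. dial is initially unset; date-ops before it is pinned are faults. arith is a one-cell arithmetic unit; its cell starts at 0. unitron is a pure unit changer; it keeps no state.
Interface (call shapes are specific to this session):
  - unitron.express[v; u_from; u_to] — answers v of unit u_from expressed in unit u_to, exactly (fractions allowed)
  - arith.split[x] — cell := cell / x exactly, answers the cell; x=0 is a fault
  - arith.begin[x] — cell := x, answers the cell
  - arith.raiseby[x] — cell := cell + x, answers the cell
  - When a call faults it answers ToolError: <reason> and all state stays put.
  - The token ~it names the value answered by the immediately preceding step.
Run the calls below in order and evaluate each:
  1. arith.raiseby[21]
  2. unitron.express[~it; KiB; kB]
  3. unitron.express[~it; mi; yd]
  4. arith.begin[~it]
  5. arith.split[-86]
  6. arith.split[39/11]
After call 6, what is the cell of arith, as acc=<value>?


~$ arith.raiseby x: 21
  21
~$ unitron.express v: ~it u_from: KiB u_to: kB
  2688/125
~$ unitron.express v: ~it u_from: mi u_to: yd
  946176/25
~$ arith.begin x: ~it
  946176/25
~$ arith.split x: -86
  -473088/1075
~$ arith.split x: 39/11
  -1734656/13975

Answer: acc=-1734656/13975


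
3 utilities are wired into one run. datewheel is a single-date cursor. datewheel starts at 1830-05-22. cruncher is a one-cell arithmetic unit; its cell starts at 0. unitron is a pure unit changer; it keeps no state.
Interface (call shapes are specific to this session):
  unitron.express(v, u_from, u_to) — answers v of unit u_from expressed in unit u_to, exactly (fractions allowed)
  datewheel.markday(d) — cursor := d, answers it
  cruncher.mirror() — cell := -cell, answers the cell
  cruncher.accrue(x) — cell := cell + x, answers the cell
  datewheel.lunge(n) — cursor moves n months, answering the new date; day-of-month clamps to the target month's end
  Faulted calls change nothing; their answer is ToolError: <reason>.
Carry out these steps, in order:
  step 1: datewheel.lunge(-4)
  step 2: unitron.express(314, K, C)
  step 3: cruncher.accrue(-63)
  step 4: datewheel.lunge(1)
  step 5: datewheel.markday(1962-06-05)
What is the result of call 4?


;; 1. datewheel.lunge(n: -4) => 1830-01-22
;; 2. unitron.express(v: 314, u_from: K, u_to: C) => 817/20
;; 3. cruncher.accrue(x: -63) => -63
;; 4. datewheel.lunge(n: 1) => 1830-02-22
;; 5. datewheel.markday(d: 1962-06-05) => 1962-06-05

Answer: 1830-02-22


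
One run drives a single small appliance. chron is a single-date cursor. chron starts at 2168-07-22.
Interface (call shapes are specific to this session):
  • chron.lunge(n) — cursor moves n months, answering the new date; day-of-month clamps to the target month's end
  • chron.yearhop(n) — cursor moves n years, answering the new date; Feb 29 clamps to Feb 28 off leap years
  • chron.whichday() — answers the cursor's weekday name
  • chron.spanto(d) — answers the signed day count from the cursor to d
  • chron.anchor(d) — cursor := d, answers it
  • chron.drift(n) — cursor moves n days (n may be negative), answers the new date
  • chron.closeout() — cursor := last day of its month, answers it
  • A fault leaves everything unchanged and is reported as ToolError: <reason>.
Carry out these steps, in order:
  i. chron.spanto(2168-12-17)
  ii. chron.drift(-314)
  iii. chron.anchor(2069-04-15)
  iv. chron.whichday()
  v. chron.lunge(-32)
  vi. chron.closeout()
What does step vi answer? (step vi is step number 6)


Answer: 2066-08-31

Derivation:
% 1. chron.spanto(d='2168-12-17') => 148
% 2. chron.drift(n='-314') => 2167-09-12
% 3. chron.anchor(d='2069-04-15') => 2069-04-15
% 4. chron.whichday() => Monday
% 5. chron.lunge(n='-32') => 2066-08-15
% 6. chron.closeout() => 2066-08-31
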